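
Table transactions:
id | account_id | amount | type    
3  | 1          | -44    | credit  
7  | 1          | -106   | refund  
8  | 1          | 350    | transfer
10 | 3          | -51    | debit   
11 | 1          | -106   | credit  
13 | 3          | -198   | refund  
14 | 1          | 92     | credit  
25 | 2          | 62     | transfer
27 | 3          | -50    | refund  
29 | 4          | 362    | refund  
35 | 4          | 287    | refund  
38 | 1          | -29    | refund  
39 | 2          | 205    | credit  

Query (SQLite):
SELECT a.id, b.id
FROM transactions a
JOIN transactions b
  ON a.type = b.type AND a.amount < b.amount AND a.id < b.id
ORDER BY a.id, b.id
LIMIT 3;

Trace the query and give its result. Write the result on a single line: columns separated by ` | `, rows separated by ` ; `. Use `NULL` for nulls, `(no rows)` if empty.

Pairs (a,b) with same type, a.amount < b.amount, a.id < b.id.
type groups: credit:{3,11,14,39} debit:{10} refund:{7,13,27,29,35,38} transfer:{8,25}
Ordered by (a.id, b.id); first 3.

3 | 14 ; 3 | 39 ; 7 | 27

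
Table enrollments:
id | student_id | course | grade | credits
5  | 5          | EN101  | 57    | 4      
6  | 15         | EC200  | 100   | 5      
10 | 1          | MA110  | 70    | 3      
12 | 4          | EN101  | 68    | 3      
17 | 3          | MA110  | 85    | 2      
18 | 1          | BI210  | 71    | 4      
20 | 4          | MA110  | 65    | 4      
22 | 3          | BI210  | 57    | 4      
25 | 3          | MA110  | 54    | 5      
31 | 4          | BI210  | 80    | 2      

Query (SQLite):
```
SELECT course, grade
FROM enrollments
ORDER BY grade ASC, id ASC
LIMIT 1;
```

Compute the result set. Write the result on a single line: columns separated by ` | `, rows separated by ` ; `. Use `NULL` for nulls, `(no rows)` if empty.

Sort by grade asc, tiebreak id asc: (54, id=25), (57, id=5), (57, id=22), (65, id=20) …. Take first 1.

MA110 | 54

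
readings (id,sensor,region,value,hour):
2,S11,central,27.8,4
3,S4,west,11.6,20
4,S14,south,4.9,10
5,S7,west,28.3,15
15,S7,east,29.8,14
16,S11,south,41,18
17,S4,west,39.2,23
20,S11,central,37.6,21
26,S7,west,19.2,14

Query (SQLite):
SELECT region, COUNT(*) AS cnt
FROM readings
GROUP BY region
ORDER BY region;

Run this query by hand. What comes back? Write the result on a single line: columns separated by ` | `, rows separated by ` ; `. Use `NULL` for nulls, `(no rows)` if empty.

central | 2 ; east | 1 ; south | 2 ; west | 4

Partition readings by region; compute COUNT(*) within each group.
  central: ids {2, 20} → COUNT(*)=2
  east: ids {15} → COUNT(*)=1
  south: ids {4, 16} → COUNT(*)=2
  west: ids {3, 5, 17, 26} → COUNT(*)=4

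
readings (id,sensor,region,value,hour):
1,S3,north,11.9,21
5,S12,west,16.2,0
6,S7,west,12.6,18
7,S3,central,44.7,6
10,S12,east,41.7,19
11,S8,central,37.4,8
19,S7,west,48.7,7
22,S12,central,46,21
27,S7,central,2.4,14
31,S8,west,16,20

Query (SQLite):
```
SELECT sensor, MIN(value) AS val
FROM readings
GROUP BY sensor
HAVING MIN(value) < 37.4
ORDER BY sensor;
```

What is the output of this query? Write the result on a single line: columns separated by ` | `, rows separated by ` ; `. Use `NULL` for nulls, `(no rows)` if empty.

Partition readings by sensor; compute MIN(value) within each group.
HAVING: keep groups where MIN(value) < 37.4.
  S12: ids {5, 10, 22} → MIN(value)=16.2
  S3: ids {1, 7} → MIN(value)=11.9
  S7: ids {6, 19, 27} → MIN(value)=2.4
  S8: ids {11, 31} → MIN(value)=16

S12 | 16.2 ; S3 | 11.9 ; S7 | 2.4 ; S8 | 16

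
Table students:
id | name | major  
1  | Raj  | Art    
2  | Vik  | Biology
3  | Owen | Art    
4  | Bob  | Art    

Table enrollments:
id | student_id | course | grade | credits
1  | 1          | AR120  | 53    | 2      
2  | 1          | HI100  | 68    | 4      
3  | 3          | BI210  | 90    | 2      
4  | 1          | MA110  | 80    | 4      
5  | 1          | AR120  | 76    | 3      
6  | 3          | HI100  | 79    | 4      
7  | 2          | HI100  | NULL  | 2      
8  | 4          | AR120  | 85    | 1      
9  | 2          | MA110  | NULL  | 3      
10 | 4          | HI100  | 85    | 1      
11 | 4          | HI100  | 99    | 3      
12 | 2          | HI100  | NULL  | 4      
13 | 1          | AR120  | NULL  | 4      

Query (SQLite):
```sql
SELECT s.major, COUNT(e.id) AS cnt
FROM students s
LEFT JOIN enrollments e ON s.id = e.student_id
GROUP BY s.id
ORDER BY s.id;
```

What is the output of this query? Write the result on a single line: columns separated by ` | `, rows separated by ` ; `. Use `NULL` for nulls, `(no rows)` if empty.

LEFT JOIN keeps every students row; unmatched ones get NULL for enrollments columns.
Group by students.id and compute COUNT(e.id). COUNT(col) of an all-NULL group is 0.
  1: ids {1, 2, 4, 5, 13} → COUNT(e.id)=5
  2: ids {7, 9, 12} → COUNT(e.id)=3
  3: ids {3, 6} → COUNT(e.id)=2
  4: ids {8, 10, 11} → COUNT(e.id)=3

Art | 5 ; Biology | 3 ; Art | 2 ; Art | 3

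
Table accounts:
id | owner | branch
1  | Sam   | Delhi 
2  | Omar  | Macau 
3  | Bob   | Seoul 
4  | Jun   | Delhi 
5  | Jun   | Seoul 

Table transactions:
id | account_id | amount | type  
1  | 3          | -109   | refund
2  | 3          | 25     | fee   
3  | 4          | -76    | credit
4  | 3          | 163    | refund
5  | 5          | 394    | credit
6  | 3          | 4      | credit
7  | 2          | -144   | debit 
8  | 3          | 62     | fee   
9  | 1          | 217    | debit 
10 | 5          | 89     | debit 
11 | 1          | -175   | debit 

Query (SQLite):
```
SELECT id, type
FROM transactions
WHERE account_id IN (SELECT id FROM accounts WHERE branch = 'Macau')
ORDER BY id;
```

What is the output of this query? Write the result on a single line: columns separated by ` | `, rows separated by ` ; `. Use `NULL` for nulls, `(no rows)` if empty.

7 | debit

Inner query: accounts.id where branch = 'Macau'.
Outer: keep transactions rows whose account_id is in that set.
Inner query → {2}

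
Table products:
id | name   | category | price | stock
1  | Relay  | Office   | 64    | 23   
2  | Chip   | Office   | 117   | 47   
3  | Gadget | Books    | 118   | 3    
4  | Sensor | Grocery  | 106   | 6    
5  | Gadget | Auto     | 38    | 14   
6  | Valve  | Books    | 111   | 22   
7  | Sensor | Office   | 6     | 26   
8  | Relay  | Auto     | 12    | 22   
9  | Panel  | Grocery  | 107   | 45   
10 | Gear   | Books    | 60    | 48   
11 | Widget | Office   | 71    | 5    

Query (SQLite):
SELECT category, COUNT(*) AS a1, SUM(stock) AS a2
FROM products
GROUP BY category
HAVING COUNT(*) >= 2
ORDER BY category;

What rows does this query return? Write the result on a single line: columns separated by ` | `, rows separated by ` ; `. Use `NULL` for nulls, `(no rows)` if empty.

Auto | 2 | 36 ; Books | 3 | 73 ; Grocery | 2 | 51 ; Office | 4 | 101

Group products by category.
Per group compute: COUNT(*), SUM(stock).
HAVING: drop groups with fewer than 2 rows.
  Auto: ids {5, 8} → COUNT(*)=2, SUM(stock)=36
  Books: ids {3, 6, 10} → COUNT(*)=3, SUM(stock)=73
  Grocery: ids {4, 9} → COUNT(*)=2, SUM(stock)=51
  Office: ids {1, 2, 7, 11} → COUNT(*)=4, SUM(stock)=101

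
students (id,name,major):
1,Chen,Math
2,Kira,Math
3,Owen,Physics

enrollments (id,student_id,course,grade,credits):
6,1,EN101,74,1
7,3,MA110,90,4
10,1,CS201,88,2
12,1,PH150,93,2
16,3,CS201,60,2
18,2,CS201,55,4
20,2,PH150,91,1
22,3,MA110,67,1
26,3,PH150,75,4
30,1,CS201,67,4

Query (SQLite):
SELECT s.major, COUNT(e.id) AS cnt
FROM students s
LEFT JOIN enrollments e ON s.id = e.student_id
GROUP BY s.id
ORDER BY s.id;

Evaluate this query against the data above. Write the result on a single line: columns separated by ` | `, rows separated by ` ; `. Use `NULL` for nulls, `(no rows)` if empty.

Math | 4 ; Math | 2 ; Physics | 4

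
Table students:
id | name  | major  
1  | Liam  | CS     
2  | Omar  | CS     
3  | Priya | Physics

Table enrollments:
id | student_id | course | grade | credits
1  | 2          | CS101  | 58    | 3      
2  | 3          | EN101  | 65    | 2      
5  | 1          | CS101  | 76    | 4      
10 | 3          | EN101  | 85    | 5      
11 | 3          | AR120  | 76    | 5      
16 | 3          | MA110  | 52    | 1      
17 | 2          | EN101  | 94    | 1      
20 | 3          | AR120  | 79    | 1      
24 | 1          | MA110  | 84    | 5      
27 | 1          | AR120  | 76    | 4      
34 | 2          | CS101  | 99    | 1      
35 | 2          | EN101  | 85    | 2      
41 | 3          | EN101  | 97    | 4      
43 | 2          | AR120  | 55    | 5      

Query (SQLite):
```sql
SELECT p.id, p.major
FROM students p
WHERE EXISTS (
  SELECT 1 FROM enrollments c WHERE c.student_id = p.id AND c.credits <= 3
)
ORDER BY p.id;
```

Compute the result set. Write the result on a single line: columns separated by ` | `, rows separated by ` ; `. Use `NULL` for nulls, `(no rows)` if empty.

For each students row, check whether any enrollments with matching student_id has credits <= 3.
Keep rows where that is true.

2 | CS ; 3 | Physics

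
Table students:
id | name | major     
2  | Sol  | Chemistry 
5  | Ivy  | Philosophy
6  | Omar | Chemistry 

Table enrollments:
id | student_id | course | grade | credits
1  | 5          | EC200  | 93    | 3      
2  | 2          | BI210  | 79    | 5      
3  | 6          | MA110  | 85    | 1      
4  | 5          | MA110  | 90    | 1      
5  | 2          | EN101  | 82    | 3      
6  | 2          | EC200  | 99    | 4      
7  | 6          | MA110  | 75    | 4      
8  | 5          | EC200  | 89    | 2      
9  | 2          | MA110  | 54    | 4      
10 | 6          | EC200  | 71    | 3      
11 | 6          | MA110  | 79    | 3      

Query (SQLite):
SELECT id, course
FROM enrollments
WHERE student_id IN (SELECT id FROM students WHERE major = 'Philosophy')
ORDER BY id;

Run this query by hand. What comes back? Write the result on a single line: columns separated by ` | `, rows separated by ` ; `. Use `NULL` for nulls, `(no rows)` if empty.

1 | EC200 ; 4 | MA110 ; 8 | EC200

Inner query: students.id where major = 'Philosophy'.
Outer: keep enrollments rows whose student_id is in that set.
Inner query → {5}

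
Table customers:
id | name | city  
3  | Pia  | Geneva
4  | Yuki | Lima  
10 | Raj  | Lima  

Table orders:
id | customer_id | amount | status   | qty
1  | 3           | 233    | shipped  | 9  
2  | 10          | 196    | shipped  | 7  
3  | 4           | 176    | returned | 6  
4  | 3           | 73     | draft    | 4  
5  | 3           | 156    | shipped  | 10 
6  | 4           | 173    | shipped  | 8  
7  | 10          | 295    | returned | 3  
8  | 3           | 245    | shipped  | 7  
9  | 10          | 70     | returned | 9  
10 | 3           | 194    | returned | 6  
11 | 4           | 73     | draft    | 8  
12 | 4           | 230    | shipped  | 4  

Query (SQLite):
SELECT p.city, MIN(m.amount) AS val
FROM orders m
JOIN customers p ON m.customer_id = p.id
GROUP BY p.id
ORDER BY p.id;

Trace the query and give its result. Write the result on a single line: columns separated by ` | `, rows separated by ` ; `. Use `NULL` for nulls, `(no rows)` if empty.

Join each orders row to its customers via customer_id.
Group joined rows by customers.id; compute MIN(m.amount) per group.
  3: ids {1, 4, 5, 8, 10} → MIN(m.amount)=73
  4: ids {3, 6, 11, 12} → MIN(m.amount)=73
  10: ids {2, 7, 9} → MIN(m.amount)=70

Geneva | 73 ; Lima | 73 ; Lima | 70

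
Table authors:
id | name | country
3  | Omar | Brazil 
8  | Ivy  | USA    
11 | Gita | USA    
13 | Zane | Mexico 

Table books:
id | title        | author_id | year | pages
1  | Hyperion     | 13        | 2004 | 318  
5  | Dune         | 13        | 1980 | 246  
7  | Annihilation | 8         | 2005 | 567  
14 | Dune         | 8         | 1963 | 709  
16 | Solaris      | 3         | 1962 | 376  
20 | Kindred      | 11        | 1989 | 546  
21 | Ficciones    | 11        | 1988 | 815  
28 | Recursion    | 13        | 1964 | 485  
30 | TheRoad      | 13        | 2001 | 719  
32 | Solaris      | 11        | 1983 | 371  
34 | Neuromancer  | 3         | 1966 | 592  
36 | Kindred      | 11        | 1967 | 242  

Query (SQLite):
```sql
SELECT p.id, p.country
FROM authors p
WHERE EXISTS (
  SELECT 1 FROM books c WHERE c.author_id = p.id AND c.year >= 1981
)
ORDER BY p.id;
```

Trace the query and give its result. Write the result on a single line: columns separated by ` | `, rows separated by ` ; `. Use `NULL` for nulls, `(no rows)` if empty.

8 | USA ; 11 | USA ; 13 | Mexico

For each authors row, check whether any books with matching author_id has year >= 1981.
Keep rows where that is true.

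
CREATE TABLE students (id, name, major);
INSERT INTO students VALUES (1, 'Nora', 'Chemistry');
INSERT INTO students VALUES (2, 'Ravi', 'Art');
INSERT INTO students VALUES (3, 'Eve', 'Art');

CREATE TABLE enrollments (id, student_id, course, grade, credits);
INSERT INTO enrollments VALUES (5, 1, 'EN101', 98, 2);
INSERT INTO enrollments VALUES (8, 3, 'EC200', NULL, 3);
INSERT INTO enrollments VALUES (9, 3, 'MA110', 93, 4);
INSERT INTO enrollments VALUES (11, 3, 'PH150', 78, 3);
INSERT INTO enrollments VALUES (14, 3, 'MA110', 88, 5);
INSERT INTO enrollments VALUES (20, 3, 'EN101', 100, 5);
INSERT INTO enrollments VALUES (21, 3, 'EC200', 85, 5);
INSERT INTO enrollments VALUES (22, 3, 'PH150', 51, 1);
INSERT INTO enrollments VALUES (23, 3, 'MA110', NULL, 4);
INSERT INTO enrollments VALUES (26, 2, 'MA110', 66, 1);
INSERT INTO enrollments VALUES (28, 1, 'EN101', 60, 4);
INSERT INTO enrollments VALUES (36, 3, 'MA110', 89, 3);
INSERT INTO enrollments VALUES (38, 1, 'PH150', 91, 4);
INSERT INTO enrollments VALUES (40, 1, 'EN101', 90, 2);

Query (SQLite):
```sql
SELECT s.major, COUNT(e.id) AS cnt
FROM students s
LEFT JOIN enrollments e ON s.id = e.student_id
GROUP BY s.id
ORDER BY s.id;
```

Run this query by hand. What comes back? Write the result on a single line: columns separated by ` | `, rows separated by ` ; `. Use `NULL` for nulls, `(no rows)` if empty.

LEFT JOIN keeps every students row; unmatched ones get NULL for enrollments columns.
Group by students.id and compute COUNT(e.id). COUNT(col) of an all-NULL group is 0.
  1: ids {5, 28, 38, 40} → COUNT(e.id)=4
  2: ids {26} → COUNT(e.id)=1
  3: ids {8, 9, 11, 14, 20, 21, 22, 23, 36} → COUNT(e.id)=9

Chemistry | 4 ; Art | 1 ; Art | 9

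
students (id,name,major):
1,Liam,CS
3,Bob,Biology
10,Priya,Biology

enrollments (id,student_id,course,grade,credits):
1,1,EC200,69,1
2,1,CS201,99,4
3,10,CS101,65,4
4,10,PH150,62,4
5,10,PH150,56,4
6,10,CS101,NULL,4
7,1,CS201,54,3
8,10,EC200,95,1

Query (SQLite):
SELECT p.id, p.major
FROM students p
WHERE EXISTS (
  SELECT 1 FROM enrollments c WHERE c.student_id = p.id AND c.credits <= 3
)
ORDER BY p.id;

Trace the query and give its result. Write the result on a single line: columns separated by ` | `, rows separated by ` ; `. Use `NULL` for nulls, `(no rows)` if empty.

1 | CS ; 10 | Biology

For each students row, check whether any enrollments with matching student_id has credits <= 3.
Keep rows where that is true.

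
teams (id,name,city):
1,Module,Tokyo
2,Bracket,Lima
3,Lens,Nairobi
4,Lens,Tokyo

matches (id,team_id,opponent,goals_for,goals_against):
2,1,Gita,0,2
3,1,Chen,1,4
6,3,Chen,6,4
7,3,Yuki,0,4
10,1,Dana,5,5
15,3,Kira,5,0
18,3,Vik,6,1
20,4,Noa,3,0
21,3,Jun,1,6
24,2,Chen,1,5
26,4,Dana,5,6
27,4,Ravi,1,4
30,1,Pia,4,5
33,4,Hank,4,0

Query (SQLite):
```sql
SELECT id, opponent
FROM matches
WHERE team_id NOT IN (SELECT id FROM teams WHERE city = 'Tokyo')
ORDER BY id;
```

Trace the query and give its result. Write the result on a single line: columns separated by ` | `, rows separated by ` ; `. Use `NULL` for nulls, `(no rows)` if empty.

6 | Chen ; 7 | Yuki ; 15 | Kira ; 18 | Vik ; 21 | Jun ; 24 | Chen

Inner query: teams.id where city = 'Tokyo'.
Outer: keep matches rows whose team_id is not in that set.
Inner query → {1, 4}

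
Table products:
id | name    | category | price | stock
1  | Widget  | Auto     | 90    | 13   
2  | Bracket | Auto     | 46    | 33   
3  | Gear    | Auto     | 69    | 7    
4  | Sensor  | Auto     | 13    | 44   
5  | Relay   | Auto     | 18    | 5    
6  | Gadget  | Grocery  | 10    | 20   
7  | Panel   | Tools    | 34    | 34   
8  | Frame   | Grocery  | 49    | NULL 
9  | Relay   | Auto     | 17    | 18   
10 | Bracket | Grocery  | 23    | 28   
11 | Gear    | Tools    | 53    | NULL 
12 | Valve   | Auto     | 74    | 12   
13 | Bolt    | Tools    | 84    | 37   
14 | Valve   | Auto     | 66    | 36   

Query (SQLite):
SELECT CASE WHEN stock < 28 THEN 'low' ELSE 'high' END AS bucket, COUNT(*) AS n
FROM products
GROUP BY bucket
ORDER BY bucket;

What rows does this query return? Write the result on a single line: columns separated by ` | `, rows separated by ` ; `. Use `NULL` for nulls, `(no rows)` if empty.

high | 8 ; low | 6

Bucket rows by stock < 28 → 'low' else 'high'; count each bucket.
NULL < 28 is unknown, so NULL stock falls into ELSE → 'high'.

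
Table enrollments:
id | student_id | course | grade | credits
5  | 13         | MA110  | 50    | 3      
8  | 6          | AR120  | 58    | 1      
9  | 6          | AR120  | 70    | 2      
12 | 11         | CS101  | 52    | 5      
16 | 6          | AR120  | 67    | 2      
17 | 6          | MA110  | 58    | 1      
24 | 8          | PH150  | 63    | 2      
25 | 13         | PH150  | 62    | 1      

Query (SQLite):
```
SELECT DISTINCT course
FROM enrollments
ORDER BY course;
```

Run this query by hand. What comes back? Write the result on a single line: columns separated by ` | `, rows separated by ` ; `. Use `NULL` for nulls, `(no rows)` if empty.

AR120 ; CS101 ; MA110 ; PH150

Collect distinct course values from enrollments.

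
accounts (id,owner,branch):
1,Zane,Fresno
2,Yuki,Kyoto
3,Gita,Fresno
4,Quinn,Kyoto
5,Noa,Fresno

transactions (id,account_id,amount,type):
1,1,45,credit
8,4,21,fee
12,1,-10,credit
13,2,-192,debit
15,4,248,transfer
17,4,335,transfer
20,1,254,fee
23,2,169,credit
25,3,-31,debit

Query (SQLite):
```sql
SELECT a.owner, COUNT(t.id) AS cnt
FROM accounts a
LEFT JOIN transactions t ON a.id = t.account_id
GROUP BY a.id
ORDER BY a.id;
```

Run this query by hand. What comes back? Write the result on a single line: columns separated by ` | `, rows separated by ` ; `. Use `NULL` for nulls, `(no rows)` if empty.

Zane | 3 ; Yuki | 2 ; Gita | 1 ; Quinn | 3 ; Noa | 0

LEFT JOIN keeps every accounts row; unmatched ones get NULL for transactions columns.
Group by accounts.id and compute COUNT(t.id). COUNT(col) of an all-NULL group is 0.
  1: ids {1, 12, 20} → COUNT(t.id)=3
  2: ids {13, 23} → COUNT(t.id)=2
  3: ids {25} → COUNT(t.id)=1
  4: ids {8, 15, 17} → COUNT(t.id)=3
  5: ids {—} → COUNT(t.id)=0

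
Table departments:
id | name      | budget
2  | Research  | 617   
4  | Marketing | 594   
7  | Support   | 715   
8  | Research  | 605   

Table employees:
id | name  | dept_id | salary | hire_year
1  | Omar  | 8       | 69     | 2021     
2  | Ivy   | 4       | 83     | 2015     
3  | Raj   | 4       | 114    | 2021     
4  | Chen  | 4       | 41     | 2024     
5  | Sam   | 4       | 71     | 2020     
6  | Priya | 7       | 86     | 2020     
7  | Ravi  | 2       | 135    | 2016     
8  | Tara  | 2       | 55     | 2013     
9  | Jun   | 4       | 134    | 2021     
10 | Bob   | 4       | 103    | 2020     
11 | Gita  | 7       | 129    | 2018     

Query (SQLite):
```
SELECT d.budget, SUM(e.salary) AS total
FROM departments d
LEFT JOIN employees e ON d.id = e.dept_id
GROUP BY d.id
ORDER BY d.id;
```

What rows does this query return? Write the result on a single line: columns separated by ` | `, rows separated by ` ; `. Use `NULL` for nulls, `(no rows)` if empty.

LEFT JOIN keeps every departments row; unmatched ones get NULL for employees columns.
Group by departments.id and compute SUM(e.salary). SUM over an all-NULL group is NULL.
  2: ids {7, 8} → SUM(e.salary)=190
  4: ids {2, 3, 4, 5, 9, 10} → SUM(e.salary)=546
  7: ids {6, 11} → SUM(e.salary)=215
  8: ids {1} → SUM(e.salary)=69

617 | 190 ; 594 | 546 ; 715 | 215 ; 605 | 69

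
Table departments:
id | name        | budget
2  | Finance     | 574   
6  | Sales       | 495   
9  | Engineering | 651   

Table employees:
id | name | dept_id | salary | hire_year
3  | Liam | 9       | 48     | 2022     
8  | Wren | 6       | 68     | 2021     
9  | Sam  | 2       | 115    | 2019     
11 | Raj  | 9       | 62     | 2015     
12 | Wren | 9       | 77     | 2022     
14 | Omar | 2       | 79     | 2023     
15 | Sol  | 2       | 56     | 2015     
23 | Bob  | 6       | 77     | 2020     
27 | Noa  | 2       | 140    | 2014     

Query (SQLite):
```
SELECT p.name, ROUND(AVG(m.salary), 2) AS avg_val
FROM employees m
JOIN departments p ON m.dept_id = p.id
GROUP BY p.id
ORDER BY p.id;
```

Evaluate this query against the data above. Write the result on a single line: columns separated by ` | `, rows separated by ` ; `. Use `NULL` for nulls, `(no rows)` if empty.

Join each employees row to its departments via dept_id.
Group joined rows by departments.id; compute ROUND(AVG(m.salary), 2) per group.
  2: ids {9, 14, 15, 27} → ROUND(AVG(m.salary), 2)=97.5
  6: ids {8, 23} → ROUND(AVG(m.salary), 2)=72.5
  9: ids {3, 11, 12} → ROUND(AVG(m.salary), 2)=62.33

Finance | 97.5 ; Sales | 72.5 ; Engineering | 62.33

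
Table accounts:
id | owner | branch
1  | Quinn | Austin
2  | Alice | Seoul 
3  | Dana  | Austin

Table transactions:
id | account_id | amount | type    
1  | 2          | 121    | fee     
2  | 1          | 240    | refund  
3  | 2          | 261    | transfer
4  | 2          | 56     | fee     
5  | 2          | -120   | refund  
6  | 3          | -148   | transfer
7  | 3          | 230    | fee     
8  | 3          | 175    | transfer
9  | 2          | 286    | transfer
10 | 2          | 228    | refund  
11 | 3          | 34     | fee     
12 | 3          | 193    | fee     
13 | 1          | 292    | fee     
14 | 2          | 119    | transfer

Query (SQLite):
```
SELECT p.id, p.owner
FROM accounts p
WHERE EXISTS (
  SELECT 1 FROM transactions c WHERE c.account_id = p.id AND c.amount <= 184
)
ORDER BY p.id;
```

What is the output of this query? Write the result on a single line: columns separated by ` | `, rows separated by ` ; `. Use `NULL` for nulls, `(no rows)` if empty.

2 | Alice ; 3 | Dana

For each accounts row, check whether any transactions with matching account_id has amount <= 184.
Keep rows where that is true.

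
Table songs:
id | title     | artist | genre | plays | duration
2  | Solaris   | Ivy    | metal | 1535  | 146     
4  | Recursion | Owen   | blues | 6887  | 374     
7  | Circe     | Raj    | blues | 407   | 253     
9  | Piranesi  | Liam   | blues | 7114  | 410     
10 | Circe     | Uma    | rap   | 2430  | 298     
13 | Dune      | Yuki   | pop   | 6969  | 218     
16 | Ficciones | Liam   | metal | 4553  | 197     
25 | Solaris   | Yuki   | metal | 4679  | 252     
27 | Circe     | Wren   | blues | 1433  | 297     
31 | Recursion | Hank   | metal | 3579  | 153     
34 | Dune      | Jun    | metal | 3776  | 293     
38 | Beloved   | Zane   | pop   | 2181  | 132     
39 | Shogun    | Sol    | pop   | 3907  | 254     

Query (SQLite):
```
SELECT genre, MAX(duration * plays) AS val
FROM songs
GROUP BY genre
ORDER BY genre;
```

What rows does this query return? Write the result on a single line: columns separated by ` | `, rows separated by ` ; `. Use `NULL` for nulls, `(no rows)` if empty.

For each row compute duration * plays.
Group by genre; take MAX of the expression per group.
  blues: ids {4, 7, 9, 27} → MAX(duration * plays)=2916740
  metal: ids {2, 16, 25, 31, 34} → MAX(duration * plays)=1179108
  pop: ids {13, 38, 39} → MAX(duration * plays)=1519242
  rap: ids {10} → MAX(duration * plays)=724140

blues | 2916740 ; metal | 1179108 ; pop | 1519242 ; rap | 724140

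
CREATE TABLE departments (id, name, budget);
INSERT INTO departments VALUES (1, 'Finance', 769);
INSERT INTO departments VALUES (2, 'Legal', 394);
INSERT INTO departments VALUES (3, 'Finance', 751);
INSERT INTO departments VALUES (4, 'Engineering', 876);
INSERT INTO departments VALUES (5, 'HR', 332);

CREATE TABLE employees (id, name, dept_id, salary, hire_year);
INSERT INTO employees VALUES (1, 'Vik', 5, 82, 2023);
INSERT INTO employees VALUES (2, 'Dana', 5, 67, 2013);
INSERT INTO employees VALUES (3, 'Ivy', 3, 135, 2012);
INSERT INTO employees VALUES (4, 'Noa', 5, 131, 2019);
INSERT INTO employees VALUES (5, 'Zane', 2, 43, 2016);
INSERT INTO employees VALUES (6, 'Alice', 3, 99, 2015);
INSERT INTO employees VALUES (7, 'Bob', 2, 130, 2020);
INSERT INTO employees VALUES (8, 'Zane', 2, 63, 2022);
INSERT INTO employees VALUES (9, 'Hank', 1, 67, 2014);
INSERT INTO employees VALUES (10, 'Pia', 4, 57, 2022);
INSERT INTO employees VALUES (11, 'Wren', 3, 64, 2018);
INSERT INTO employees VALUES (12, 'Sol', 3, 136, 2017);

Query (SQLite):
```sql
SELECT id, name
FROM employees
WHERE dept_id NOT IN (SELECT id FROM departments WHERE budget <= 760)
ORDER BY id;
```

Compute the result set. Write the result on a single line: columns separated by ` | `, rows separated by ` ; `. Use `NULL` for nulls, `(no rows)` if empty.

Inner query: departments.id where budget <= 760.
Outer: keep employees rows whose dept_id is not in that set.
Inner query → {2, 3, 5}

9 | Hank ; 10 | Pia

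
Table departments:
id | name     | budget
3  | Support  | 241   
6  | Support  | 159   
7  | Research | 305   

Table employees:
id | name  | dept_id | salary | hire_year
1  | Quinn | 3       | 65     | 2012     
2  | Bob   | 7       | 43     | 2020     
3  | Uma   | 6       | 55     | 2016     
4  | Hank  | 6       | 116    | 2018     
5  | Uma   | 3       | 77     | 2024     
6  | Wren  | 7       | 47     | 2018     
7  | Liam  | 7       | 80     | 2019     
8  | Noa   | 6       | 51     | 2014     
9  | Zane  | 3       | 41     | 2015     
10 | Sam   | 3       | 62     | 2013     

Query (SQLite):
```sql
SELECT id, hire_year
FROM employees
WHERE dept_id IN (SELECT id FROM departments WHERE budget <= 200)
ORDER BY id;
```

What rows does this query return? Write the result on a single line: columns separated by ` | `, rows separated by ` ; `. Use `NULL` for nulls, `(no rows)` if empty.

3 | 2016 ; 4 | 2018 ; 8 | 2014

Inner query: departments.id where budget <= 200.
Outer: keep employees rows whose dept_id is in that set.
Inner query → {6}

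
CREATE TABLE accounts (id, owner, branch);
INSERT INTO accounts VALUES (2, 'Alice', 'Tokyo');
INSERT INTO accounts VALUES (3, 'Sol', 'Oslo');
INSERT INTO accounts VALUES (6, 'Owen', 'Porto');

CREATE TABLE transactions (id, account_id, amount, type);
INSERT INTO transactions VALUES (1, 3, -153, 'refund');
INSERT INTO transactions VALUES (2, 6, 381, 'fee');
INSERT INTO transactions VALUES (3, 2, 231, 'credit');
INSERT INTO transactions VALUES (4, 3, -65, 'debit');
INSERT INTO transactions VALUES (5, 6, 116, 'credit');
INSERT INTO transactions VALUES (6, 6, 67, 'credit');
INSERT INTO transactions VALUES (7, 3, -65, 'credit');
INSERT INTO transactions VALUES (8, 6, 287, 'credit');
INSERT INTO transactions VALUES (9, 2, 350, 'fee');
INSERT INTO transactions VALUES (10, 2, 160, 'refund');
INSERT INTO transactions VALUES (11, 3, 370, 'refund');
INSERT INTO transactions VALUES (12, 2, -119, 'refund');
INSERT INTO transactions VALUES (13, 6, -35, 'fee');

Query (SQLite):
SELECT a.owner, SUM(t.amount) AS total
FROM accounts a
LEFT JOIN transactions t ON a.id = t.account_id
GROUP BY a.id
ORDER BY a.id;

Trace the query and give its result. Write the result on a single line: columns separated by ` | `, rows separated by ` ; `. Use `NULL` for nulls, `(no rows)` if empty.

Alice | 622 ; Sol | 87 ; Owen | 816

LEFT JOIN keeps every accounts row; unmatched ones get NULL for transactions columns.
Group by accounts.id and compute SUM(t.amount). SUM over an all-NULL group is NULL.
  2: ids {3, 9, 10, 12} → SUM(t.amount)=622
  3: ids {1, 4, 7, 11} → SUM(t.amount)=87
  6: ids {2, 5, 6, 8, 13} → SUM(t.amount)=816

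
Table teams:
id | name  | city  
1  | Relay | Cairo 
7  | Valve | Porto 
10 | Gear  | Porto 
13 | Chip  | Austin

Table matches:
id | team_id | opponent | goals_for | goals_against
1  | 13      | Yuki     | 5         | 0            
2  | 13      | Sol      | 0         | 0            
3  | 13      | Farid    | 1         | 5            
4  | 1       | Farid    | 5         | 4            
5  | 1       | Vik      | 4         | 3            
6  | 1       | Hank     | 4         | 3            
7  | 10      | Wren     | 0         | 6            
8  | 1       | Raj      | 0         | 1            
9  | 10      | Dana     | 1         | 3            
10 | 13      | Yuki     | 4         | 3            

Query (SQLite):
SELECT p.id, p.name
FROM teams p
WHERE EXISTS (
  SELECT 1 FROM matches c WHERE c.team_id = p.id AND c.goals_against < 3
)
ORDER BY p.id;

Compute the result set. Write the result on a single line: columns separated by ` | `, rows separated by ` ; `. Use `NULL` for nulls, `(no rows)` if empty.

1 | Relay ; 13 | Chip

For each teams row, check whether any matches with matching team_id has goals_against < 3.
Keep rows where that is true.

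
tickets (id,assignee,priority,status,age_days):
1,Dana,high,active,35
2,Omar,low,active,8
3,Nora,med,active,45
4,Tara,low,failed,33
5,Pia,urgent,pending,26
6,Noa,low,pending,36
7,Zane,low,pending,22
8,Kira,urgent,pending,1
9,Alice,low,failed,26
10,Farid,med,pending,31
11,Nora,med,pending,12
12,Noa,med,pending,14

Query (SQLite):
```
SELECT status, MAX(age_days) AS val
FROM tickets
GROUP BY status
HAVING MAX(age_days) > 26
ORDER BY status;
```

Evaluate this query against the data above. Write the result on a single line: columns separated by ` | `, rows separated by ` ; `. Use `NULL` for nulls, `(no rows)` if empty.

active | 45 ; failed | 33 ; pending | 36

Partition tickets by status; compute MAX(age_days) within each group.
HAVING: keep groups where MAX(age_days) > 26.
  active: ids {1, 2, 3} → MAX(age_days)=45
  failed: ids {4, 9} → MAX(age_days)=33
  pending: ids {5, 6, 7, 8, 10, 11, 12} → MAX(age_days)=36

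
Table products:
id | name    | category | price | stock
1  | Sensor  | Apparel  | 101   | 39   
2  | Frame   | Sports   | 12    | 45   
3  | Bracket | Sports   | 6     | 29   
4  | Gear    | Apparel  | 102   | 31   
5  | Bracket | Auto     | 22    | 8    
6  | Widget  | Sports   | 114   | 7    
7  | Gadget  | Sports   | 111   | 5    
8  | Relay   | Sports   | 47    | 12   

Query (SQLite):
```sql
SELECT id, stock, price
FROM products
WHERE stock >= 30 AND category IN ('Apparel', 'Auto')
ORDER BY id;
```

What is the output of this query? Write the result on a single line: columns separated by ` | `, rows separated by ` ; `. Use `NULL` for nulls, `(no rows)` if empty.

stock >= 30: ids {1, 2, 4}
category IN ('Apparel', 'Auto'): ids {1, 4, 5}
Combine with AND.

1 | 39 | 101 ; 4 | 31 | 102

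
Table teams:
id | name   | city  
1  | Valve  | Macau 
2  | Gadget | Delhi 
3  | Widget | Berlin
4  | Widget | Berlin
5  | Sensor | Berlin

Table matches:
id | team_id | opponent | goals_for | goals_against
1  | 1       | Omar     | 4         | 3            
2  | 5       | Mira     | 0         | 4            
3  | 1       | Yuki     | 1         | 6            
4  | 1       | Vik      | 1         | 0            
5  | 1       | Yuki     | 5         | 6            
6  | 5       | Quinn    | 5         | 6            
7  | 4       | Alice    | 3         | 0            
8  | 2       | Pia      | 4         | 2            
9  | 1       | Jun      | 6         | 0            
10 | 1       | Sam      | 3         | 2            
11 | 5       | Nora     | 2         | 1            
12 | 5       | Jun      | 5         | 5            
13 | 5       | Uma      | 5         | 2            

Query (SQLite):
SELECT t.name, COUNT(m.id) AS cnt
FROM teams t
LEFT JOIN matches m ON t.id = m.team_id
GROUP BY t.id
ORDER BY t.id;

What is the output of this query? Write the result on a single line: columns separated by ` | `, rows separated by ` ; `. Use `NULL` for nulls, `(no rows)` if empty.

LEFT JOIN keeps every teams row; unmatched ones get NULL for matches columns.
Group by teams.id and compute COUNT(m.id). COUNT(col) of an all-NULL group is 0.
  1: ids {1, 3, 4, 5, 9, 10} → COUNT(m.id)=6
  2: ids {8} → COUNT(m.id)=1
  3: ids {—} → COUNT(m.id)=0
  4: ids {7} → COUNT(m.id)=1
  5: ids {2, 6, 11, 12, 13} → COUNT(m.id)=5

Valve | 6 ; Gadget | 1 ; Widget | 0 ; Widget | 1 ; Sensor | 5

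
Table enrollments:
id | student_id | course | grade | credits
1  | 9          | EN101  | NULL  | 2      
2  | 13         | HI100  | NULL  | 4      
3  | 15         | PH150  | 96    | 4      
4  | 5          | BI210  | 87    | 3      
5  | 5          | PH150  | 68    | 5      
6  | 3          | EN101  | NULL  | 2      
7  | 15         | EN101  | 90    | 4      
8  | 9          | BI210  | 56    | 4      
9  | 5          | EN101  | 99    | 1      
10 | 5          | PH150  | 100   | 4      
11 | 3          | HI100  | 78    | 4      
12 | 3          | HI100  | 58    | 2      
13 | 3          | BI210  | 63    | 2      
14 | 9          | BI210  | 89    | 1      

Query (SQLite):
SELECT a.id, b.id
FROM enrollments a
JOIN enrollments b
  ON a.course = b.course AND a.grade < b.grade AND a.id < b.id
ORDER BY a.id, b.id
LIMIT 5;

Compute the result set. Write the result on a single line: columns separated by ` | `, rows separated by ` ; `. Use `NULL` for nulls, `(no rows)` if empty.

3 | 10 ; 4 | 14 ; 5 | 10 ; 7 | 9 ; 8 | 13

Pairs (a,b) with same course, a.grade < b.grade, a.id < b.id.
course groups: BI210:{4,8,13,14} EN101:{1,6,7,9} HI100:{2,11,12} PH150:{3,5,10}
Ordered by (a.id, b.id); first 5.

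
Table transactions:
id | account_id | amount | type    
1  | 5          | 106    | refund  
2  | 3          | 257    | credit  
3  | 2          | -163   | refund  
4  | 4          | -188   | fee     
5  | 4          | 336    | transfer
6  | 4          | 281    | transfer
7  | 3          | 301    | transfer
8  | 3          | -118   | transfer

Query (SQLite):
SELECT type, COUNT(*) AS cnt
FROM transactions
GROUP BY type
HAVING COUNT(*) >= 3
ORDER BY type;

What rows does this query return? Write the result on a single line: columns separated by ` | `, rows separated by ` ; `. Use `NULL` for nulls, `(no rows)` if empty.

transfer | 4

Partition transactions by type; compute COUNT(*) within each group.
HAVING: keep groups with count ≥ 3.
  credit: ids {2} → COUNT(*)=1
  fee: ids {4} → COUNT(*)=1
  refund: ids {1, 3} → COUNT(*)=2
  transfer: ids {5, 6, 7, 8} → COUNT(*)=4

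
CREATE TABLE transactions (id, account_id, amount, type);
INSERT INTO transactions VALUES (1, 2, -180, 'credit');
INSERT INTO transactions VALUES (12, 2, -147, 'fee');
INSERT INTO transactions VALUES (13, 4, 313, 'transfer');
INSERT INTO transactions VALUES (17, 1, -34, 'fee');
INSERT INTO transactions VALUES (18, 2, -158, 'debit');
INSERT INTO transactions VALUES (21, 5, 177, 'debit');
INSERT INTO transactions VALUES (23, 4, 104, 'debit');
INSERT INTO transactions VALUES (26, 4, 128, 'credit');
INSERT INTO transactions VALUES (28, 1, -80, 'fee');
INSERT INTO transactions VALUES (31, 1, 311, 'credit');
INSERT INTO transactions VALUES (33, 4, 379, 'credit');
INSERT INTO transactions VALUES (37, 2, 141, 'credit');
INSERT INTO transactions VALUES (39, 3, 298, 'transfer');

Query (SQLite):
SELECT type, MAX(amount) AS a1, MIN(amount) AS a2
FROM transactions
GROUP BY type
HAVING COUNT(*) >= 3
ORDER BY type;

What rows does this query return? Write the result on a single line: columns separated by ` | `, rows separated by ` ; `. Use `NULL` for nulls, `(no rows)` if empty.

credit | 379 | -180 ; debit | 177 | -158 ; fee | -34 | -147

Group transactions by type.
Per group compute: MAX(amount), MIN(amount).
HAVING: drop groups with fewer than 3 rows.
  credit: ids {1, 26, 31, 33, 37} → MAX(amount)=379, MIN(amount)=-180
  debit: ids {18, 21, 23} → MAX(amount)=177, MIN(amount)=-158
  fee: ids {12, 17, 28} → MAX(amount)=-34, MIN(amount)=-147
  transfer: ids {13, 39} → MAX(amount)=313, MIN(amount)=298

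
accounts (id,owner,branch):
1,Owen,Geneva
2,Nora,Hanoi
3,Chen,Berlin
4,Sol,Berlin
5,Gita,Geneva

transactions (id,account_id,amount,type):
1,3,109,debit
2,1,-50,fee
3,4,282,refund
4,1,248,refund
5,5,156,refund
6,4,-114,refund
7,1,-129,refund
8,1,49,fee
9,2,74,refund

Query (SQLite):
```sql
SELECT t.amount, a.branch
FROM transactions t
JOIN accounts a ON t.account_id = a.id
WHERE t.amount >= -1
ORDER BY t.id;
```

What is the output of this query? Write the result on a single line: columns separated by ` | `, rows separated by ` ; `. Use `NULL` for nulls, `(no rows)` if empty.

109 | Berlin ; 282 | Berlin ; 248 | Geneva ; 156 | Geneva ; 49 | Geneva ; 74 | Hanoi

Each transactions row matches the accounts row where account_id = accounts.id.
Then keep rows with t.amount >= -1.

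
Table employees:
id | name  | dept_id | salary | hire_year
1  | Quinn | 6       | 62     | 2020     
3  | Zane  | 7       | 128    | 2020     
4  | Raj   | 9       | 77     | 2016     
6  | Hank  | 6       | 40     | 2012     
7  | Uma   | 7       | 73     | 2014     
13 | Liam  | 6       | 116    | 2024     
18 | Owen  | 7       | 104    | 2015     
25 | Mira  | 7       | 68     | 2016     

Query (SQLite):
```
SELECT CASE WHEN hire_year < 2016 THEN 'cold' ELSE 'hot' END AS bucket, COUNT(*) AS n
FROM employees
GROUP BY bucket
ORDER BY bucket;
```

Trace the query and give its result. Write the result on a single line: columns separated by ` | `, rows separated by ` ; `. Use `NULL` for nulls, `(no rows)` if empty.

Bucket rows by hire_year < 2016 → 'cold' else 'hot'; count each bucket.

cold | 3 ; hot | 5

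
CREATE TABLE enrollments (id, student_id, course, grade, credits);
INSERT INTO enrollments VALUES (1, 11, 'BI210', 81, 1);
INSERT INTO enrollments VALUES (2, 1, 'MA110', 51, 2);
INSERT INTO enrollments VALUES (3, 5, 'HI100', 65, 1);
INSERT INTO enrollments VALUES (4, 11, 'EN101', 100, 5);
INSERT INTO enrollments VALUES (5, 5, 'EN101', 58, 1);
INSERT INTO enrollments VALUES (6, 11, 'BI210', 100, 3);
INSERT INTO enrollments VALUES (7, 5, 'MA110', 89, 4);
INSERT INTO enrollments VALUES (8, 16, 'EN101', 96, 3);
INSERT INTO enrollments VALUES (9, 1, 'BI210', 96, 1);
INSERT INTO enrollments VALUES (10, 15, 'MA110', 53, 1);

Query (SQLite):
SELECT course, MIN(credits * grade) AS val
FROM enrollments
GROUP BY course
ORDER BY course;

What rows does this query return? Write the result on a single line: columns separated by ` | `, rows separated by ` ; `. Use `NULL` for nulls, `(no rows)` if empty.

BI210 | 81 ; EN101 | 58 ; HI100 | 65 ; MA110 | 53

For each row compute credits * grade.
Group by course; take MIN of the expression per group.
  BI210: ids {1, 6, 9} → MIN(credits * grade)=81
  EN101: ids {4, 5, 8} → MIN(credits * grade)=58
  HI100: ids {3} → MIN(credits * grade)=65
  MA110: ids {2, 7, 10} → MIN(credits * grade)=53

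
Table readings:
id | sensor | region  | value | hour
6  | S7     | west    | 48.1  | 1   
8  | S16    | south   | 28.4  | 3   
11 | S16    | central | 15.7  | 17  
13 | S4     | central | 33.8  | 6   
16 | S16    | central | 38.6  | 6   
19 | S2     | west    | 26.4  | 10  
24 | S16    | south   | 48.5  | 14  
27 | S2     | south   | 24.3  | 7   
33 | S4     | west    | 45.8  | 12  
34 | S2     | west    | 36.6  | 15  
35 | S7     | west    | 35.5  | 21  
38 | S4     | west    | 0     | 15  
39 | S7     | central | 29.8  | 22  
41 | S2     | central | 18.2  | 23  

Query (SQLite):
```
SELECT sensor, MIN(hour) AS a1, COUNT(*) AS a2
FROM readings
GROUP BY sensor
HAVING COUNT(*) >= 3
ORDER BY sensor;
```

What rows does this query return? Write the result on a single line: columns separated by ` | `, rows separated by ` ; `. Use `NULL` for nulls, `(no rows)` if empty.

S16 | 3 | 4 ; S2 | 7 | 4 ; S4 | 6 | 3 ; S7 | 1 | 3

Group readings by sensor.
Per group compute: MIN(hour), COUNT(*).
HAVING: drop groups with fewer than 3 rows.
  S16: ids {8, 11, 16, 24} → MIN(hour)=3, COUNT(*)=4
  S2: ids {19, 27, 34, 41} → MIN(hour)=7, COUNT(*)=4
  S4: ids {13, 33, 38} → MIN(hour)=6, COUNT(*)=3
  S7: ids {6, 35, 39} → MIN(hour)=1, COUNT(*)=3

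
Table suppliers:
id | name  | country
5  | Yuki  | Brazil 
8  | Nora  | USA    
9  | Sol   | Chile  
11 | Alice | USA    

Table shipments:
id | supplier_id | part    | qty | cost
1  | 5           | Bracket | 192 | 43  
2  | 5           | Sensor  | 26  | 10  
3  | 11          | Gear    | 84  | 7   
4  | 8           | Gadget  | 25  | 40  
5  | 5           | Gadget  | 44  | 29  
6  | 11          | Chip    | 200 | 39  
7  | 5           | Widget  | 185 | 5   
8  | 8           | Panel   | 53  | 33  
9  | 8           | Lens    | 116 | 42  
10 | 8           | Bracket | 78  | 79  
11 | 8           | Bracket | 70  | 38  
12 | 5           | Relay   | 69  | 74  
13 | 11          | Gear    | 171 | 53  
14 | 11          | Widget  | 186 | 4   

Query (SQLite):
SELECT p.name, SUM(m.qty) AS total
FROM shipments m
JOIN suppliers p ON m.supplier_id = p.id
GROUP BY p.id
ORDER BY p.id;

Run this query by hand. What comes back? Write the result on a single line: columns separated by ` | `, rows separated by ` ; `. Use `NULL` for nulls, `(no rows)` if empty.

Yuki | 516 ; Nora | 342 ; Alice | 641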